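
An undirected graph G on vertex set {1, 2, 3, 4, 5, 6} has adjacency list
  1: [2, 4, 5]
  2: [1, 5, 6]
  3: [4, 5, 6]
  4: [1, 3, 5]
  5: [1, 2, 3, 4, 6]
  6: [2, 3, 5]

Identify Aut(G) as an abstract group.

the dihedral group of order 10

Vertex 5 is the unique vertex of degree 5; the remaining 5 vertices each have degree 3 and induce a cycle, so G is the wheel on 6 vertices with hub 5. Every automorphism fixes the hub and acts on the rim 5-cycle, so Aut(G) ≅ Aut(C_5) = D_5 of order 10.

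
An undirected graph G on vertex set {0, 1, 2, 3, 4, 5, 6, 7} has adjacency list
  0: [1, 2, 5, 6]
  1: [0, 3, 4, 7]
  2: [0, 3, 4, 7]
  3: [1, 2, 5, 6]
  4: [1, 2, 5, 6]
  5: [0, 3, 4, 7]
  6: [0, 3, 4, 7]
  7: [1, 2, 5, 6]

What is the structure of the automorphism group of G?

G is 4-regular and bipartite with parts {0, 3, 4, 7} and {1, 2, 5, 6} (each part is independent and every cross-pair is an edge), so G = K_{4,4}. Aut(K_{4,4}) is the wreath product S_4 ≀ Z_2: permute within each part, then optionally swap the parts; |Aut| = 2·(4!)² = 1152.

(S_4 × S_4) ⋊ Z_2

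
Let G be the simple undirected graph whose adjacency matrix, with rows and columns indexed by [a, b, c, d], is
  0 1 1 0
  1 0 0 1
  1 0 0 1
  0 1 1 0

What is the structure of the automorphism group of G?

G is 2-regular and bipartite on 2^2 = 4 vertices with girth 4; it is the hypercube graph Q_2. Aut(Q_2) consists of the signed permutations of the 2 coordinate axes: 2! permutations times 2^2 sign flips, so |Aut| = 2^2·2! = 8.

D_4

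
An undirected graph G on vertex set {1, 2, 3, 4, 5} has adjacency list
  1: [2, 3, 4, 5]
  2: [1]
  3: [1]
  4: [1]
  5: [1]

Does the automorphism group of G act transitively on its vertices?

No

Vertex 1 is the only vertex of degree 4, so every automorphism fixes it; G is not vertex-transitive.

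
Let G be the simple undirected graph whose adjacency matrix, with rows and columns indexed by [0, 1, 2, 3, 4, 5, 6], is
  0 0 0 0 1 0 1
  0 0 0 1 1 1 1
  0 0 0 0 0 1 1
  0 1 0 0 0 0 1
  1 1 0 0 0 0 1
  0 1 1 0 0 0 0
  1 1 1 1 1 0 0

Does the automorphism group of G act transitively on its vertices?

Vertex 1 is the only vertex of degree 4, so every automorphism fixes it; G is not vertex-transitive.

No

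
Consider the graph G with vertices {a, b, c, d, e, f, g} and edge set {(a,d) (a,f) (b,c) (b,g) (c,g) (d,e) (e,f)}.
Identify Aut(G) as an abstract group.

D_3 × D_4

G has two connected components, {a, d, e, f} and {b, c, g}; each is 2-regular, so G = C_4 ⊔ C_3. No automorphism exchanges components of different sizes, hence Aut(G) is the direct product D_3 × D_4, order 48.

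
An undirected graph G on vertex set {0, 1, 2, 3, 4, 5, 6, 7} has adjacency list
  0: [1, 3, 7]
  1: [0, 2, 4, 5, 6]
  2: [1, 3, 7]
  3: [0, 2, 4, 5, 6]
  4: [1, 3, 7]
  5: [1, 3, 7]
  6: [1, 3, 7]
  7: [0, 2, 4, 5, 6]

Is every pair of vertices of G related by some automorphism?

Automorphisms preserve degree, but G has vertices of degree 3 and vertices of degree 5; no automorphism maps one to the other, so G is not vertex-transitive.

No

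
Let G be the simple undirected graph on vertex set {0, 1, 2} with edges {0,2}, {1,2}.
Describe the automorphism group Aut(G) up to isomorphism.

The degree sequence is [1, 1, 2]; the two degree-1 vertices 0 and 1 are the ends of a path, so G = P_3. The only nontrivial automorphism of a path is the end-to-end reflection, so Aut(G) ≅ Z_2.

C_2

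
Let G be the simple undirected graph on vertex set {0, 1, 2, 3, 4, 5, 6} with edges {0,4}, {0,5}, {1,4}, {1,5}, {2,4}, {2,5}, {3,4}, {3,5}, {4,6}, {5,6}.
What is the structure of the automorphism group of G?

S_5 × S_2

The vertices split by degree into {4, 5} (degree 5) and {0, 1, 2, 3, 6} (degree 2); every edge runs between the two parts, so G is the complete bipartite graph K_{2,5}. The parts have unequal sizes, so no automorphism swaps them; each part is permuted independently, giving S_5 × S_2 of order 5!·2! = 240.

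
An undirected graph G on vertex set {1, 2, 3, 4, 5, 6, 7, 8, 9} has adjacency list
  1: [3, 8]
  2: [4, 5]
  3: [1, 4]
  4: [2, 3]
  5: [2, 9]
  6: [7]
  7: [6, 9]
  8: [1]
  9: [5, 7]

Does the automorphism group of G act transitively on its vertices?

Automorphisms preserve degree, but G has vertices of degree 1 and vertices of degree 2; no automorphism maps one to the other, so G is not vertex-transitive.

No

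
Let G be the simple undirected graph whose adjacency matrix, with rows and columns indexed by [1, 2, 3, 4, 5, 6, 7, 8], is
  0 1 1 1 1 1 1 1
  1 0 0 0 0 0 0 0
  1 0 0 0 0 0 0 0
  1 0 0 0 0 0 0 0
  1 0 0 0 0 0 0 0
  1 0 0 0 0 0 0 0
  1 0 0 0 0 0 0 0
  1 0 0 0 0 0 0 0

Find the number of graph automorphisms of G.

Vertex 1 has degree 7 and every other vertex has degree 1, so G is the star K_{1,7} with centre 1. The 7 leaves are pairwise interchangeable while the centre is fixed, giving Aut(G) = S_7.

5040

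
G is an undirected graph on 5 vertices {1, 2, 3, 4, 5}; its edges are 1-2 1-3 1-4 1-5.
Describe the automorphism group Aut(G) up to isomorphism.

the symmetric group on 4 letters

Vertex 1 has degree 4 and every other vertex has degree 1, so G is the star K_{1,4} with centre 1. The 4 leaves are pairwise interchangeable while the centre is fixed, giving Aut(G) = S_4.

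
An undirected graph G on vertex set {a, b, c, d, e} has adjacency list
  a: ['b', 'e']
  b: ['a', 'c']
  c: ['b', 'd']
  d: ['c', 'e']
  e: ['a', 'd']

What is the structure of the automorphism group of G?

the dihedral group of order 10

Every vertex has degree 2 and the graph is connected, so G is the 5-cycle C_5. The automorphisms of the 5-cycle are exactly the symmetries of a regular 5-gon: the dihedral group D_5, |D_5| = 10.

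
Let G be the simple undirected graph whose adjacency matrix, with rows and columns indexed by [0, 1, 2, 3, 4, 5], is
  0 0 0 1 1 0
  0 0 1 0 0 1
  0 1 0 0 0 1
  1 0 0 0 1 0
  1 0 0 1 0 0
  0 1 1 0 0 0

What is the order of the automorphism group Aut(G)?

72

G has two connected components, {1, 2, 5} and {0, 3, 4}; each is 2-regular, so G = C_3 ⊔ C_3. With two isomorphic components, Aut(G) = Aut(C_3) ≀ S_2 = (D_3 × D_3) ⋊ Z_2: permute each cycle by D_3, then optionally swap the two cycles. Order 2·(2·3)² = 72.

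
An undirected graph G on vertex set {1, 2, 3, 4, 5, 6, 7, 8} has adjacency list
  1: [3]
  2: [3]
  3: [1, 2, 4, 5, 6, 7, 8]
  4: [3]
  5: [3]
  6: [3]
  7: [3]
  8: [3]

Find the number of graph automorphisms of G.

5040

Vertex 3 has degree 7 and every other vertex has degree 1, so G is the star K_{1,7} with centre 3. Any automorphism fixes the centre and permutes the 7 leaves freely, so Aut(G) ≅ S_7 of order 7! = 5040.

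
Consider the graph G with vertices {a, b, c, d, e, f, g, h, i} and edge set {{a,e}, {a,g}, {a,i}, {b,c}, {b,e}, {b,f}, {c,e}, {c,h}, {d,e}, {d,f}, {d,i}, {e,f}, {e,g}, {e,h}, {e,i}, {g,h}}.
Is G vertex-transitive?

Vertex e is the only vertex of degree 8, so every automorphism fixes it; G is not vertex-transitive.

No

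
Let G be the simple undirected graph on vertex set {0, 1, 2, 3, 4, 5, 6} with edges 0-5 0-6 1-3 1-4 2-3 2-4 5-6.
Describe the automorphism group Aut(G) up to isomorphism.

G has two connected components, {1, 2, 3, 4} and {0, 5, 6}; each is 2-regular, so G = C_4 ⊔ C_3. No automorphism exchanges components of different sizes, hence Aut(G) is the direct product D_4 × D_3, order 48.

D_4 × D_3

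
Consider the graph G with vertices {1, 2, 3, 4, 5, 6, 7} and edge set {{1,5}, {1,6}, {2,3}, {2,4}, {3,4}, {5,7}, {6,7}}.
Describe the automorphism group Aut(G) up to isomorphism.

D_3 × D_4

G has two connected components, {1, 5, 6, 7} and {2, 3, 4}; each is 2-regular, so G = C_4 ⊔ C_3. The components are non-isomorphic (different sizes), so Aut(G) = Aut(C_3) × Aut(C_4) = D_3 × D_4 of order 6·8 = 48.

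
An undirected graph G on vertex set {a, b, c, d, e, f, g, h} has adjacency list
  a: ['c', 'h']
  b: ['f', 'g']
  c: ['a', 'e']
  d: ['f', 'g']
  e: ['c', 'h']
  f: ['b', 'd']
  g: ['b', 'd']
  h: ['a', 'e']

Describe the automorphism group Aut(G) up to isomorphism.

D_4 ≀ Z_2

G has two connected components, {b, d, f, g} and {a, c, e, h}; each is 2-regular, so G = C_4 ⊔ C_4. Aut of a disjoint union of two copies of C_4 is the wreath product D_4 ≀ Z_2, of order 2·8² = 128.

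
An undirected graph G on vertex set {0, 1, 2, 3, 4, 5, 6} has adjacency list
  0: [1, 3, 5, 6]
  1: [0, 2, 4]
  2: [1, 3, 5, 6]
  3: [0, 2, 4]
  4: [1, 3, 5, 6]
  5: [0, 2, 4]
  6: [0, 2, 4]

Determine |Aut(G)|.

144

The vertices split by degree into {0, 2, 4} (degree 4) and {1, 3, 5, 6} (degree 3); every edge runs between the two parts, so G is the complete bipartite graph K_{3,4}. The parts have unequal sizes, so no automorphism swaps them; each part is permuted independently, giving S_4 × S_3 of order 4!·3! = 144.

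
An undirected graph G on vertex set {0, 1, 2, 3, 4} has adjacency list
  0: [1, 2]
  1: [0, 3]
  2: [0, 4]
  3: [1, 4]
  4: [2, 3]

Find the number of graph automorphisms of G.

Every vertex has degree 2 and the graph is connected, so G is the 5-cycle C_5. The automorphisms of the 5-cycle are exactly the symmetries of a regular 5-gon: the dihedral group D_5, |D_5| = 10.

10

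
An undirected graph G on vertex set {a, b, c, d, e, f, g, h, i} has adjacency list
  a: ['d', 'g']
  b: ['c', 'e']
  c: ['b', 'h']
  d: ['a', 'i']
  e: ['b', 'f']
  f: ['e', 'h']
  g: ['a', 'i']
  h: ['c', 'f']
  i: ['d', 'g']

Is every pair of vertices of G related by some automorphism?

G has two connected components, {b, c, e, f, h} and {a, d, g, i}; each is 2-regular, so G = C_5 ⊔ C_4. The orbit of a under Aut(G) is {a, d, g, i}, which does not contain b, so G is not vertex-transitive.

No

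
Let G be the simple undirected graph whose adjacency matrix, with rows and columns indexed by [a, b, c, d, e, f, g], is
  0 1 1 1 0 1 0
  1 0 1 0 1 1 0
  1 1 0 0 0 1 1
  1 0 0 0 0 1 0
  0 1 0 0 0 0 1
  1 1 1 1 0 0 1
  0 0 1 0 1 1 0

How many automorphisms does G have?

The degree sequence is [4, 4, 4, 2, 2, 5, 3]. Checking the degree-preserving permutations of the vertex set shows that none except the identity preserves every edge, so Aut(G) is trivial.

1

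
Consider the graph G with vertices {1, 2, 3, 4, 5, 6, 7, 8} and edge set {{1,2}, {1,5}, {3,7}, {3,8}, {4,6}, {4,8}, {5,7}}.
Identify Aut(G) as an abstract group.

The degree sequence is [2, 1, 2, 2, 2, 1, 2, 2]; the two degree-1 vertices 2 and 6 are the ends of a path, so G = P_8. The only nontrivial automorphism of a path is the end-to-end reflection, so Aut(G) ≅ Z_2.

Z_2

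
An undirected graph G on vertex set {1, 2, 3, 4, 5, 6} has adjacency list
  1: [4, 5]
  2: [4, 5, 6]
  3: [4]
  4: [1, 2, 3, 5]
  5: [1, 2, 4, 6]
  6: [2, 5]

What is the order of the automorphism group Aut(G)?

1

Degrees alone do not determine every vertex (e.g. 1 and 6 both have degree 2), but their neighbour-degree multisets differ: N(1) has degrees [4, 4] while N(6) has degrees [3, 4]. Repeating this refinement separates all vertices, so the only automorphism is the identity.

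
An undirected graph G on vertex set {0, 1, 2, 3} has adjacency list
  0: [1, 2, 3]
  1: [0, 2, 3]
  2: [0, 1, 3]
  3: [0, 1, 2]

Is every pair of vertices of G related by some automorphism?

Every vertex has degree 3, so G is the complete graph K_4. Every bijection on the vertex set is an automorphism of K_4; hence Aut(K_4) ≅ S_4, order 24. This group acts transitively on the 4 vertices.

Yes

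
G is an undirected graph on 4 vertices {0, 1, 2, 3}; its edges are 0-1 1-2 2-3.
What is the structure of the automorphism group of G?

Z_2

The degree sequence is [1, 2, 2, 1]; the two degree-1 vertices 0 and 3 are the ends of a path, so G = P_4. The only nontrivial automorphism of a path is the end-to-end reflection, so Aut(G) ≅ Z_2.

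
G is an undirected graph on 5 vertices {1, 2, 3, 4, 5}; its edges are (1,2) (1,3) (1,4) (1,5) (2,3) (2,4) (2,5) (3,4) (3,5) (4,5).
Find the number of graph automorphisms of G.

Every vertex has degree 4, so G is the complete graph K_5. Any permutation of the 5 vertices preserves K_5, so Aut(K_5) = S_5 of order 5! = 120.

120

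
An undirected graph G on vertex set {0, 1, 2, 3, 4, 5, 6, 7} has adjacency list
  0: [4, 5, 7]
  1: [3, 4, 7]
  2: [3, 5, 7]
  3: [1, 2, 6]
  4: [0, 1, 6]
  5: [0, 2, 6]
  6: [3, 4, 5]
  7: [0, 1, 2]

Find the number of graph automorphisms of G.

48

G is 3-regular and bipartite on 2^3 = 8 vertices with girth 4; it is the hypercube graph Q_3. Aut(Q_3) consists of the signed permutations of the 3 coordinate axes: 3! permutations times 2^3 sign flips, so |Aut| = 2^3·3! = 48.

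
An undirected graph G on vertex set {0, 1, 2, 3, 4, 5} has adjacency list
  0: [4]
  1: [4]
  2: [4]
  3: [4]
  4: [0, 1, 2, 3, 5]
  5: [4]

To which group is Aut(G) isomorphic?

Vertex 4 has degree 5 and every other vertex has degree 1, so G is the star K_{1,5} with centre 4. The 5 leaves are pairwise interchangeable while the centre is fixed, giving Aut(G) = S_5.

S_5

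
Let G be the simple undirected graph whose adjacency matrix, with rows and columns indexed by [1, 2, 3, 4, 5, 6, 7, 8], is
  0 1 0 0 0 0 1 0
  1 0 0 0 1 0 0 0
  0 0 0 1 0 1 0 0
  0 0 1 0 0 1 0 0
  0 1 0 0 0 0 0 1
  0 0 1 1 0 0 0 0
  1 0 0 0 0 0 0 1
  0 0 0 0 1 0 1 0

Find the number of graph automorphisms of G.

60

G has two connected components, {1, 2, 5, 7, 8} and {3, 4, 6}; each is 2-regular, so G = C_5 ⊔ C_3. The components are non-isomorphic (different sizes), so Aut(G) = Aut(C_5) × Aut(C_3) = D_5 × D_3 of order 10·6 = 60.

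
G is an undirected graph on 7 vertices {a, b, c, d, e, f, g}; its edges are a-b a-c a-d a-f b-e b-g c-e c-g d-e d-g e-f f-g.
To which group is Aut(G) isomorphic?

The vertices split by degree into {a, e, g} (degree 4) and {b, c, d, f} (degree 3); every edge runs between the two parts, so G is the complete bipartite graph K_{3,4}. Automorphisms preserve the bipartition setwise (since the parts differ in size) and act as S_3 × S_4 within it; |Aut| = 144.

S_3 × S_4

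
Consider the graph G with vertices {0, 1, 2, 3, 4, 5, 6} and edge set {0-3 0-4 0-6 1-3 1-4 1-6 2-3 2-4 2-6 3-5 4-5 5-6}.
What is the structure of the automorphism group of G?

The vertices split by degree into {3, 4, 6} (degree 4) and {0, 1, 2, 5} (degree 3); every edge runs between the two parts, so G is the complete bipartite graph K_{3,4}. Automorphisms preserve the bipartition setwise (since the parts differ in size) and act as S_3 × S_4 within it; |Aut| = 144.

S_3 × S_4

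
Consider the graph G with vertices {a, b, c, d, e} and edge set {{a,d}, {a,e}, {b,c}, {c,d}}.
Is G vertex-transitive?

Automorphisms preserve degree, but G has vertices of degree 1 and vertices of degree 2; no automorphism maps one to the other, so G is not vertex-transitive.

No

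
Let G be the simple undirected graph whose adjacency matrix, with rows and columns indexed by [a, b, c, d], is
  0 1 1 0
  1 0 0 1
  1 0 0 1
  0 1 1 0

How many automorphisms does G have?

G is 2-regular and connected on 4 vertices, i.e. the cycle C_4. The automorphisms of the 4-cycle are exactly the symmetries of a regular 4-gon: the dihedral group D_4, |D_4| = 8.

8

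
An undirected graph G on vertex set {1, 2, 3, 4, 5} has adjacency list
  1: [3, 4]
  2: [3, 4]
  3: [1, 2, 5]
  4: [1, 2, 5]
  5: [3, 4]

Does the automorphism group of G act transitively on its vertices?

Automorphisms preserve degree, but G has vertices of degree 2 and vertices of degree 3; no automorphism maps one to the other, so G is not vertex-transitive.

No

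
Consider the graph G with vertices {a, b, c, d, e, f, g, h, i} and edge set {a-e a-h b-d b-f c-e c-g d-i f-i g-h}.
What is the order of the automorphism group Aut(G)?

80

G has two connected components, {a, c, e, g, h} and {b, d, f, i}; each is 2-regular, so G = C_5 ⊔ C_4. No automorphism exchanges components of different sizes, hence Aut(G) is the direct product D_5 × D_4, order 80.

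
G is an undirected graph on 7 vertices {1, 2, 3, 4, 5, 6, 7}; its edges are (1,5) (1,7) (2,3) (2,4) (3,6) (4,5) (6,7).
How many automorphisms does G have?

14

Every vertex has degree 2 and the graph is connected, so G is the 7-cycle C_7. C_7 has 7 rotations and 7 reflections, so Aut(C_7) ≅ D_7 of order 14.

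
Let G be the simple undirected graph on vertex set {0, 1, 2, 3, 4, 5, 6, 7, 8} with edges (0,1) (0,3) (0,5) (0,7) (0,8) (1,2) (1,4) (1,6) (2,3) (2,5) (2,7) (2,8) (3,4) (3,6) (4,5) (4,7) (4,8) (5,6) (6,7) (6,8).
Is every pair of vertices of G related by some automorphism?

Automorphisms preserve degree, but G has vertices of degree 4 and vertices of degree 5; no automorphism maps one to the other, so G is not vertex-transitive.

No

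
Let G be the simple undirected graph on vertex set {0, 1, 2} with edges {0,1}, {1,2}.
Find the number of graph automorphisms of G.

The degree sequence is [1, 2, 1]; the two degree-1 vertices 0 and 2 are the ends of a path, so G = P_3. The only nontrivial automorphism of a path is the end-to-end reflection, so Aut(G) ≅ Z_2.

2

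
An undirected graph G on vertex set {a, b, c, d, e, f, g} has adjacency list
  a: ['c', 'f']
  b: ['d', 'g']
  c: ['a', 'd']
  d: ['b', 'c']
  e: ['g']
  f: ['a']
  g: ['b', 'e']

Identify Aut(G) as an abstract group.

Z_2

The degree sequence is [2, 2, 2, 2, 1, 1, 2]; the two degree-1 vertices e and f are the ends of a path, so G = P_7. A path has exactly one nontrivial symmetry — reversal — giving Aut(G) of order 2.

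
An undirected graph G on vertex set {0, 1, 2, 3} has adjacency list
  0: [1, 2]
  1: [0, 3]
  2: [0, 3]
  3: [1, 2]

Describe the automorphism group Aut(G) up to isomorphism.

G is 2-regular and bipartite on 2^2 = 4 vertices with girth 4; it is the hypercube graph Q_2. The symmetry group of the 2-cube is the hyperoctahedral group B_2 = Z_2 ≀ S_2, of order 2^2·2! = 8.

the dihedral group of order 8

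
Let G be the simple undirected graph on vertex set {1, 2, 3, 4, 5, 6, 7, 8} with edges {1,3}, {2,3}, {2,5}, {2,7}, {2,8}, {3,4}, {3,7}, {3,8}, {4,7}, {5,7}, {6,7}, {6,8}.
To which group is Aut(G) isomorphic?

Degrees alone do not determine every vertex (e.g. 3 and 7 both have degree 5), but their neighbour-degree multisets differ: N(3) has degrees [1, 2, 3, 4, 5] while N(7) has degrees [2, 2, 2, 4, 5]. Repeating this refinement separates all vertices, so the only automorphism is the identity.

{e}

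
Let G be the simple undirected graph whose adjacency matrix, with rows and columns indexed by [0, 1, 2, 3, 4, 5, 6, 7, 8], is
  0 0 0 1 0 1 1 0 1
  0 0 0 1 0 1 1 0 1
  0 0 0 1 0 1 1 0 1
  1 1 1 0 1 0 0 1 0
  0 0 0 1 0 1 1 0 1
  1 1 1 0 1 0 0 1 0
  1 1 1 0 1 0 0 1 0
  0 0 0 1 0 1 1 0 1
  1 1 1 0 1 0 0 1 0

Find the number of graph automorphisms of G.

2880

The vertices split by degree into {3, 5, 6, 8} (degree 5) and {0, 1, 2, 4, 7} (degree 4); every edge runs between the two parts, so G is the complete bipartite graph K_{4,5}. Automorphisms preserve the bipartition setwise (since the parts differ in size) and act as S_5 × S_4 within it; |Aut| = 2880.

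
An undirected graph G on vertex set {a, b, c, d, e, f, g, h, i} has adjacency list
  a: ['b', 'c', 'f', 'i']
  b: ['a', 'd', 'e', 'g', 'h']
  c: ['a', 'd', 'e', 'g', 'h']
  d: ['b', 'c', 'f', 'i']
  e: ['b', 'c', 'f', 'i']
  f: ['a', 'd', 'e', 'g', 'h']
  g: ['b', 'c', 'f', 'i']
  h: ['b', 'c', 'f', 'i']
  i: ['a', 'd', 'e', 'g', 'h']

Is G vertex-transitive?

Automorphisms preserve degree, but G has vertices of degree 4 and vertices of degree 5; no automorphism maps one to the other, so G is not vertex-transitive.

No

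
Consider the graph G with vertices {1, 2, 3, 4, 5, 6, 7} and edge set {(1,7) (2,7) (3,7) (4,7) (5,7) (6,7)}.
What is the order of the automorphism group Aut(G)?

720

Vertex 7 has degree 6 and every other vertex has degree 1, so G is the star K_{1,6} with centre 7. The 6 leaves are pairwise interchangeable while the centre is fixed, giving Aut(G) = S_6.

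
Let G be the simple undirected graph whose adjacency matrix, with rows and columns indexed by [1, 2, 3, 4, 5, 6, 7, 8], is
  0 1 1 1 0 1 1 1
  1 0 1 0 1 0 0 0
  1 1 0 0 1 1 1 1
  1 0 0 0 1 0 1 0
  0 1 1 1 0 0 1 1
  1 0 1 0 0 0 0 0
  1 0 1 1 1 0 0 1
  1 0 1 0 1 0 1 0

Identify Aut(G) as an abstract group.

Degrees alone do not determine every vertex (e.g. 1 and 3 both have degree 6), but their neighbour-degree multisets differ: N(1) has degrees [2, 3, 3, 4, 5, 6] while N(3) has degrees [2, 3, 4, 5, 5, 6]. Repeating this refinement separates all vertices, so the only automorphism is the identity.

{e}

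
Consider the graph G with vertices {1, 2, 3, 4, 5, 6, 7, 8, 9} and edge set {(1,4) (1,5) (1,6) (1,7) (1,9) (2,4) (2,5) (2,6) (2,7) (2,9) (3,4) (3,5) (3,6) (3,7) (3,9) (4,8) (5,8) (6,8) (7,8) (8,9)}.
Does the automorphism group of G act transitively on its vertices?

Automorphisms preserve degree, but G has vertices of degree 4 and vertices of degree 5; no automorphism maps one to the other, so G is not vertex-transitive.

No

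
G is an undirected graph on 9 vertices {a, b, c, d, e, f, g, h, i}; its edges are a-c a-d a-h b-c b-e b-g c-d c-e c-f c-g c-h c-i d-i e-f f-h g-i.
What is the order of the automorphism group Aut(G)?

Vertex c is the unique vertex of degree 8; the remaining 8 vertices each have degree 3 and induce a cycle, so G is the wheel on 9 vertices with hub c. With the hub fixed, the remaining symmetry is that of the rim cycle C_8, giving the dihedral group D_8.

16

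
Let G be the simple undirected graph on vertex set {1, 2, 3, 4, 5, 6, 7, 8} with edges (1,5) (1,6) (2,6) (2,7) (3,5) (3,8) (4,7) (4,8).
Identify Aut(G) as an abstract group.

Every vertex has degree 2 and the graph is connected, so G is the 8-cycle C_8. C_8 has 8 rotations and 8 reflections, so Aut(C_8) ≅ D_8 of order 16.

D_8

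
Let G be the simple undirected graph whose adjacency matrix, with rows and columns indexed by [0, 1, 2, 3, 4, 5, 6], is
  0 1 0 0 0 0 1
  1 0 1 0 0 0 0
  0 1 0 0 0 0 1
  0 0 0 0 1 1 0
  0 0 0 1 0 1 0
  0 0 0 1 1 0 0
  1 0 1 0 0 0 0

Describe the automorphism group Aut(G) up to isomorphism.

G has two connected components, {0, 1, 2, 6} and {3, 4, 5}; each is 2-regular, so G = C_4 ⊔ C_3. No automorphism exchanges components of different sizes, hence Aut(G) is the direct product D_4 × D_3, order 48.

D_4 × D_3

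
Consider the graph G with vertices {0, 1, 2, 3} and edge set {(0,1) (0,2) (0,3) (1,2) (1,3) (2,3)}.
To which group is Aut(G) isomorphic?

the symmetric group on 4 letters

All 4 vertices are pairwise adjacent: G = K_4. Any permutation of the 4 vertices preserves K_4, so Aut(K_4) = S_4 of order 4! = 24.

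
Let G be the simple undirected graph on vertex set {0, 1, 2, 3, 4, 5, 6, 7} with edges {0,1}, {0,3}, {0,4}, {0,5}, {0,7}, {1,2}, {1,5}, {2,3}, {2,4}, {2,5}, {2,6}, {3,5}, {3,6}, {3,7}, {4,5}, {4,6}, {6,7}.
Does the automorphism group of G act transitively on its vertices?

Automorphisms preserve degree, but G has vertices of degree 3 and vertices of degree 5; no automorphism maps one to the other, so G is not vertex-transitive.

No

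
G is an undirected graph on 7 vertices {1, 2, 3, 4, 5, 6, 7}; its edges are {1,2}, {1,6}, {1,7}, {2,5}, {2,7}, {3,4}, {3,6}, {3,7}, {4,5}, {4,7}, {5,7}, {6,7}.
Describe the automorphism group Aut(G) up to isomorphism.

D_6

Vertex 7 is the unique vertex of degree 6; the remaining 6 vertices each have degree 3 and induce a cycle, so G is the wheel on 7 vertices with hub 7. With the hub fixed, the remaining symmetry is that of the rim cycle C_6, giving the dihedral group D_6.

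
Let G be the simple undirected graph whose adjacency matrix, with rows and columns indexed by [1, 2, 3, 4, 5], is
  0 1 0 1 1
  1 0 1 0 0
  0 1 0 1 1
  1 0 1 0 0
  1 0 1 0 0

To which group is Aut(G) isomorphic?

The vertices split by degree into {1, 3} (degree 3) and {2, 4, 5} (degree 2); every edge runs between the two parts, so G is the complete bipartite graph K_{2,3}. Automorphisms preserve the bipartition setwise (since the parts differ in size) and act as S_3 × S_2 within it; |Aut| = 12.

S_3 × S_2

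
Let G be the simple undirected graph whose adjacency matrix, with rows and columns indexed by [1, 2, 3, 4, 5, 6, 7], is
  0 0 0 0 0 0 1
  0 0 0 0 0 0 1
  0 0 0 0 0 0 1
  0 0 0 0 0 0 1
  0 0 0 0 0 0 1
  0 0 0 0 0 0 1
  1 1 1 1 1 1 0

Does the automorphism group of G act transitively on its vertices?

Vertex 7 is the only vertex of degree 6, so every automorphism fixes it; G is not vertex-transitive.

No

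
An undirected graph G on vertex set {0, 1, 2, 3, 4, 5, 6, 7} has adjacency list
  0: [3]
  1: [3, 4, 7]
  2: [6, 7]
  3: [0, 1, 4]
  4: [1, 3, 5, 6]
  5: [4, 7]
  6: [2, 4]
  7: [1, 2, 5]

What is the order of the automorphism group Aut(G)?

1

Degrees alone do not determine every vertex (e.g. 1 and 3 both have degree 3), but their neighbour-degree multisets differ: N(1) has degrees [3, 3, 4] while N(3) has degrees [1, 3, 4]. Repeating this refinement separates all vertices, so the only automorphism is the identity.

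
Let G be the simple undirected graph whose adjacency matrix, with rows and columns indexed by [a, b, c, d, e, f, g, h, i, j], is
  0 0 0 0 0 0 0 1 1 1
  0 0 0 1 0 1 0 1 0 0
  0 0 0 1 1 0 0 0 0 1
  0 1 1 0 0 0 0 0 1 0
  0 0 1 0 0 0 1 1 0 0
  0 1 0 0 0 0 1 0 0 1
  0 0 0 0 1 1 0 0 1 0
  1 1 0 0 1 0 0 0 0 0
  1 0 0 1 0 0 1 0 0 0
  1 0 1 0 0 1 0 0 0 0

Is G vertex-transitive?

Yes

G is 3-regular on 10 vertices with no triangles and no 4-cycles (girth 5): this is the Petersen graph. It is a classical fact that the Petersen graph has automorphism group S_5 (order 120), arising from its description as the Kneser graph K(5,2). This group acts transitively on the 10 vertices.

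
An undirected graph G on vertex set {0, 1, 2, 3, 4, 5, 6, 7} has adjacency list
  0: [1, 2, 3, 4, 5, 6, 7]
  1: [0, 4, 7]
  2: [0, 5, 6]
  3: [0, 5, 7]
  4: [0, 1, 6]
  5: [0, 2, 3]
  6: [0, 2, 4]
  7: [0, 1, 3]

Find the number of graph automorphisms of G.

Vertex 0 is the unique vertex of degree 7; the remaining 7 vertices each have degree 3 and induce a cycle, so G is the wheel on 8 vertices with hub 0. Every automorphism fixes the hub and acts on the rim 7-cycle, so Aut(G) ≅ Aut(C_7) = D_7 of order 14.

14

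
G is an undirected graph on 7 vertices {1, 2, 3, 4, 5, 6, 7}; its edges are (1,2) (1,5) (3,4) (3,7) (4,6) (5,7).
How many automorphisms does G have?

2

The degree sequence is [2, 1, 2, 2, 2, 1, 2]; the two degree-1 vertices 2 and 6 are the ends of a path, so G = P_7. A path has exactly one nontrivial symmetry — reversal — giving Aut(G) of order 2.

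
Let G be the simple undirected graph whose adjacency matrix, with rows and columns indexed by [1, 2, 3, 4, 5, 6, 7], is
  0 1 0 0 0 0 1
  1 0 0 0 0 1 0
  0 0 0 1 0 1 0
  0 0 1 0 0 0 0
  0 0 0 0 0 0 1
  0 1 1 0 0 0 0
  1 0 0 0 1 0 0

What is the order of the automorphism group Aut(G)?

The degree sequence is [2, 2, 2, 1, 1, 2, 2]; the two degree-1 vertices 4 and 5 are the ends of a path, so G = P_7. The only nontrivial automorphism of a path is the end-to-end reflection, so Aut(G) ≅ Z_2.

2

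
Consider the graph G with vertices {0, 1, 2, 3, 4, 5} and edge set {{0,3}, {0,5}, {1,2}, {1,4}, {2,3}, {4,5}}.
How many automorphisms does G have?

12

G is 2-regular and connected on 6 vertices, i.e. the cycle C_6. C_6 has 6 rotations and 6 reflections, so Aut(C_6) ≅ D_6 of order 12.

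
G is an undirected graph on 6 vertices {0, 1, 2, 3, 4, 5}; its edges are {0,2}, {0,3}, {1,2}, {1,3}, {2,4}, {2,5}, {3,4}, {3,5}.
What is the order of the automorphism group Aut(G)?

48

The vertices split by degree into {2, 3} (degree 4) and {0, 1, 4, 5} (degree 2); every edge runs between the two parts, so G is the complete bipartite graph K_{2,4}. The parts have unequal sizes, so no automorphism swaps them; each part is permuted independently, giving S_4 × S_2 of order 4!·2! = 48.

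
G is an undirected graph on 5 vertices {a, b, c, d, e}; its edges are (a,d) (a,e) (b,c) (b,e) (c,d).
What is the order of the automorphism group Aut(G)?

Every vertex has degree 2 and the graph is connected, so G is the 5-cycle C_5. C_5 has 5 rotations and 5 reflections, so Aut(C_5) ≅ D_5 of order 10.

10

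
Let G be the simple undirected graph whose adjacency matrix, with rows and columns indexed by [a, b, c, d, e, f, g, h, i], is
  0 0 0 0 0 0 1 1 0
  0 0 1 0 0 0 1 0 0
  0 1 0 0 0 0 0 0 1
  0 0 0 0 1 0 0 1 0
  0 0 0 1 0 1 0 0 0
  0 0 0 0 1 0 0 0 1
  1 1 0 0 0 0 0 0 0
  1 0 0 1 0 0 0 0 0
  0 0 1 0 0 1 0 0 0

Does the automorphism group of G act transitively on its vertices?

G is 2-regular and connected on 9 vertices, i.e. the cycle C_9. C_9 has 9 rotations and 9 reflections, so Aut(C_9) ≅ D_9 of order 18. This group acts transitively on the 9 vertices.

Yes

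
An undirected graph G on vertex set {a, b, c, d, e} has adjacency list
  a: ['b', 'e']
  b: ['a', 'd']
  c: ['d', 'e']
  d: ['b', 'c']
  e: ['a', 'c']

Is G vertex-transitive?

Yes

Every vertex has degree 2 and the graph is connected, so G is the 5-cycle C_5. C_5 has 5 rotations and 5 reflections, so Aut(C_5) ≅ D_5 of order 10. This group acts transitively on the 5 vertices.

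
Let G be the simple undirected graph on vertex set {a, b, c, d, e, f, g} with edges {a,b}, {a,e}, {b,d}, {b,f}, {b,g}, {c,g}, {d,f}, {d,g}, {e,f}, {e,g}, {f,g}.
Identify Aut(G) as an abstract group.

Degrees alone do not determine every vertex (e.g. b and f both have degree 4), but their neighbour-degree multisets differ: N(b) has degrees [2, 3, 4, 5] while N(f) has degrees [3, 3, 4, 5]. Repeating this refinement separates all vertices, so the only automorphism is the identity.

{e}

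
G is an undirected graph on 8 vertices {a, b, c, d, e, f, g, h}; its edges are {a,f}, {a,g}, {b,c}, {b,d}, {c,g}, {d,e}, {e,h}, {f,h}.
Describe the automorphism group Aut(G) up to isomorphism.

D_8

G is 2-regular and connected on 8 vertices, i.e. the cycle C_8. The automorphisms of the 8-cycle are exactly the symmetries of a regular 8-gon: the dihedral group D_8, |D_8| = 16.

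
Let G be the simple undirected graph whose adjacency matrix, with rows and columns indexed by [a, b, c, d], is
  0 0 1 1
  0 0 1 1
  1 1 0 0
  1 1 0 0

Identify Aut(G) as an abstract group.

G is 2-regular and connected on 4 vertices, i.e. the cycle C_4. C_4 has 4 rotations and 4 reflections, so Aut(C_4) ≅ D_4 of order 8.

the dihedral group of order 8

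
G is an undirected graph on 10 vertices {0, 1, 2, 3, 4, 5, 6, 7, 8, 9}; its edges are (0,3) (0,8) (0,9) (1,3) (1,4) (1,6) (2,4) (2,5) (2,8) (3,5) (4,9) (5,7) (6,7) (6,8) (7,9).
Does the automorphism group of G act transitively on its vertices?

G is 3-regular on 10 vertices with no triangles and no 4-cycles (girth 5): this is the Petersen graph. Viewing the Petersen graph as the Kneser graph K(5,2) — vertices are 2-subsets of {1,…,5}, edges join disjoint pairs — its automorphisms are exactly the permutations of the 5-element set, so Aut ≅ S_5 of order 120. This group acts transitively on the 10 vertices.

Yes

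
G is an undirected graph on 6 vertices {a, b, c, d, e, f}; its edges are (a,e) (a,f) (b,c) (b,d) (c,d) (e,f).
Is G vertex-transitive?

G has two connected components, {a, e, f} and {b, c, d}; each is 2-regular, so G = C_3 ⊔ C_3. With two isomorphic components, Aut(G) = Aut(C_3) ≀ S_2 = (D_3 × D_3) ⋊ Z_2: permute each cycle by D_3, then optionally swap the two cycles. Order 2·(2·3)² = 72. Under this action every vertex can be carried to every other, so G is vertex-transitive.

Yes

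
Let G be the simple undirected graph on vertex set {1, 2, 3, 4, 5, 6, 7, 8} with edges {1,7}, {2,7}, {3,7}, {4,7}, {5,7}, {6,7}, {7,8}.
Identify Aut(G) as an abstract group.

Vertex 7 has degree 7 and every other vertex has degree 1, so G is the star K_{1,7} with centre 7. Any automorphism fixes the centre and permutes the 7 leaves freely, so Aut(G) ≅ S_7 of order 7! = 5040.

S_7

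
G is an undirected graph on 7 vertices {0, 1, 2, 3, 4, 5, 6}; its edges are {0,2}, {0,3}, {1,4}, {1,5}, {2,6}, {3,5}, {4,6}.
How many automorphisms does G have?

Every vertex has degree 2 and the graph is connected, so G is the 7-cycle C_7. C_7 has 7 rotations and 7 reflections, so Aut(C_7) ≅ D_7 of order 14.

14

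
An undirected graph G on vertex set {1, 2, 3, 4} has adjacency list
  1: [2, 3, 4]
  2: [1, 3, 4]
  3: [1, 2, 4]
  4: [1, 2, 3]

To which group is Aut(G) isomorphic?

Every vertex has degree 3, so G is the complete graph K_4. Every bijection on the vertex set is an automorphism of K_4; hence Aut(K_4) ≅ S_4, order 24.

the symmetric group on 4 letters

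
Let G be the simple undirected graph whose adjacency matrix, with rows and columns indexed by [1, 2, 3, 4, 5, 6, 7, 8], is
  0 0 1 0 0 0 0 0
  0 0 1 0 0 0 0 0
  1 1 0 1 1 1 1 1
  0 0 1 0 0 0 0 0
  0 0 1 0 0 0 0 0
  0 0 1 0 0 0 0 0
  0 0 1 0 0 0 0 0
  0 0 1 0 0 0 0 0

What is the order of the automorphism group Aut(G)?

5040

Vertex 3 has degree 7 and every other vertex has degree 1, so G is the star K_{1,7} with centre 3. The 7 leaves are pairwise interchangeable while the centre is fixed, giving Aut(G) = S_7.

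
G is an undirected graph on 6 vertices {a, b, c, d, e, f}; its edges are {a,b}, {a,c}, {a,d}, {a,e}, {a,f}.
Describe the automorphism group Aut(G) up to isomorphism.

Vertex a has degree 5 and every other vertex has degree 1, so G is the star K_{1,5} with centre a. The 5 leaves are pairwise interchangeable while the centre is fixed, giving Aut(G) = S_5.

S_5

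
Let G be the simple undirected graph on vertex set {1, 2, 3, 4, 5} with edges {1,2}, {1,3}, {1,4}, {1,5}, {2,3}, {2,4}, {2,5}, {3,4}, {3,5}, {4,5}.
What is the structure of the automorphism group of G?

the symmetric group on 5 letters

All 5 vertices are pairwise adjacent: G = K_5. Any permutation of the 5 vertices preserves K_5, so Aut(K_5) = S_5 of order 5! = 120.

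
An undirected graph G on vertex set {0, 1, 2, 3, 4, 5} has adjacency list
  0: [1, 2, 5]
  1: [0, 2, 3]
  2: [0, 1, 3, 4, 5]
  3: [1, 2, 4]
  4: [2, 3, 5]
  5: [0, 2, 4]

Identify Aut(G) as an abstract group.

Vertex 2 is the unique vertex of degree 5; the remaining 5 vertices each have degree 3 and induce a cycle, so G is the wheel on 6 vertices with hub 2. Every automorphism fixes the hub and acts on the rim 5-cycle, so Aut(G) ≅ Aut(C_5) = D_5 of order 10.

the dihedral group of order 10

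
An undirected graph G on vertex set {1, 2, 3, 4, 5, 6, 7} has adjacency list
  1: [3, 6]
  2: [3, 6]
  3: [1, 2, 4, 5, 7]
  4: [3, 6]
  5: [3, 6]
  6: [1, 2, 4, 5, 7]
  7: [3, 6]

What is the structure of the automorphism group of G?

The vertices split by degree into {3, 6} (degree 5) and {1, 2, 4, 5, 7} (degree 2); every edge runs between the two parts, so G is the complete bipartite graph K_{2,5}. Automorphisms preserve the bipartition setwise (since the parts differ in size) and act as S_5 × S_2 within it; |Aut| = 240.

S_5 × S_2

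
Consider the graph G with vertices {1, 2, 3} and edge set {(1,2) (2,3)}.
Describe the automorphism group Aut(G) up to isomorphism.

C_2

The degree sequence is [1, 2, 1]; the two degree-1 vertices 1 and 3 are the ends of a path, so G = P_3. The only nontrivial automorphism of a path is the end-to-end reflection, so Aut(G) ≅ Z_2.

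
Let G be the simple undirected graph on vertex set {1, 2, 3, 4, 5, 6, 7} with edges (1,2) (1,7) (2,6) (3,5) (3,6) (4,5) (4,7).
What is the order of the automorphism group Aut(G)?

14

G is 2-regular and connected on 7 vertices, i.e. the cycle C_7. C_7 has 7 rotations and 7 reflections, so Aut(C_7) ≅ D_7 of order 14.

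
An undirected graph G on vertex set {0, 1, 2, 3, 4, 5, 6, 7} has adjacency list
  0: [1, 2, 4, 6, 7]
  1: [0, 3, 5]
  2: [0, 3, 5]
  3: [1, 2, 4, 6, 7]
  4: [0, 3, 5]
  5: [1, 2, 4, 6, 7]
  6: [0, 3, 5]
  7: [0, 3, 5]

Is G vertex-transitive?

No

Automorphisms preserve degree, but G has vertices of degree 3 and vertices of degree 5; no automorphism maps one to the other, so G is not vertex-transitive.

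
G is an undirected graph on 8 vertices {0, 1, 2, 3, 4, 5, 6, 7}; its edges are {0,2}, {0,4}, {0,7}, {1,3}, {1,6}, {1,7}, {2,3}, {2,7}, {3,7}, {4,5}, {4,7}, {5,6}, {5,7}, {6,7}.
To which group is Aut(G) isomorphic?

Vertex 7 is the unique vertex of degree 7; the remaining 7 vertices each have degree 3 and induce a cycle, so G is the wheel on 8 vertices with hub 7. With the hub fixed, the remaining symmetry is that of the rim cycle C_7, giving the dihedral group D_7.

D_7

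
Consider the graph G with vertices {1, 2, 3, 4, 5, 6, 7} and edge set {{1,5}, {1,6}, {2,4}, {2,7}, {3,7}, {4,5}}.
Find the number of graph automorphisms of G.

2

The degree sequence is [2, 2, 1, 2, 2, 1, 2]; the two degree-1 vertices 3 and 6 are the ends of a path, so G = P_7. A path has exactly one nontrivial symmetry — reversal — giving Aut(G) of order 2.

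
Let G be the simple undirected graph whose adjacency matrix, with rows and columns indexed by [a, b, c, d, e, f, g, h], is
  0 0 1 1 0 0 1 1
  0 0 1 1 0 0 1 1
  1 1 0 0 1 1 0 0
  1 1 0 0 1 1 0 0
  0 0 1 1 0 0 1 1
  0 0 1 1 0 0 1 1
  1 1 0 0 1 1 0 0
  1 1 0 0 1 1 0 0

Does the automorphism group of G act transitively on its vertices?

Yes

G is 4-regular and bipartite with parts {a, b, e, f} and {c, d, g, h} (each part is independent and every cross-pair is an edge), so G = K_{4,4}. Each part can be permuted independently (S_4 × S_4) and the two equal-size parts can also be swapped, giving (S_4 × S_4) ⋊ Z_2 of order 2·(4!)² = 1152. This group acts transitively on the 8 vertices.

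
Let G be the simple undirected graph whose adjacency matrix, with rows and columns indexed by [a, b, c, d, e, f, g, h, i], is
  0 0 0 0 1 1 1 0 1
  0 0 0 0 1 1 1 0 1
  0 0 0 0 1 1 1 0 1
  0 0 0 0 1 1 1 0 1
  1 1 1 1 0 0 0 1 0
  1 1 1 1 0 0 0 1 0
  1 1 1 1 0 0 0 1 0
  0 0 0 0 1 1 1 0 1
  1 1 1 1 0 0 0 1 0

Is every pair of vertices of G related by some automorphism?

No

Automorphisms preserve degree, but G has vertices of degree 4 and vertices of degree 5; no automorphism maps one to the other, so G is not vertex-transitive.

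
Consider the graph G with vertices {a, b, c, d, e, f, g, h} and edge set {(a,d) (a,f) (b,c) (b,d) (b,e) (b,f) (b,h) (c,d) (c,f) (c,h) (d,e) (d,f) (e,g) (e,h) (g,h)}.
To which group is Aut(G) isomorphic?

The degree sequence is [2, 5, 4, 5, 4, 4, 2, 4]. Checking the degree-preserving permutations of the vertex set shows that none except the identity preserves every edge, so Aut(G) is trivial.

the trivial group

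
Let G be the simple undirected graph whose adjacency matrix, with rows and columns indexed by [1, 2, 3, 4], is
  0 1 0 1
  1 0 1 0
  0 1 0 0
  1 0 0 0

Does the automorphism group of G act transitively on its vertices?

Automorphisms preserve degree, but G has vertices of degree 1 and vertices of degree 2; no automorphism maps one to the other, so G is not vertex-transitive.

No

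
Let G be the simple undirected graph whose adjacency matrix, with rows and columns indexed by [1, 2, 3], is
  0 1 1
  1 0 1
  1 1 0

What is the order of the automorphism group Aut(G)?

Every vertex has degree 2, so G is the complete graph K_3. Any permutation of the 3 vertices preserves K_3, so Aut(K_3) = S_3 of order 3! = 6.

6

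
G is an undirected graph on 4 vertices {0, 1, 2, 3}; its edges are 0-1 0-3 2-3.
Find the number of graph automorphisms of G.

The degree sequence is [2, 1, 1, 2]; the two degree-1 vertices 1 and 2 are the ends of a path, so G = P_4. A path has exactly one nontrivial symmetry — reversal — giving Aut(G) of order 2.

2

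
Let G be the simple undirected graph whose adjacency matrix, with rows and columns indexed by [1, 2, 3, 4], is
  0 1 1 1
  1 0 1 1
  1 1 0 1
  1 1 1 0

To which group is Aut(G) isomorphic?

Every vertex has degree 3, so G is the complete graph K_4. Any permutation of the 4 vertices preserves K_4, so Aut(K_4) = S_4 of order 4! = 24.

the symmetric group on 4 letters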